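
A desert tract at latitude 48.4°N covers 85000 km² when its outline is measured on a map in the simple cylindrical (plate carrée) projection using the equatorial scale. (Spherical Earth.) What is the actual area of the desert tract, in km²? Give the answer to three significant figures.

56400 km²

Plate carrée maps x = Rλ, y = Rφ. The meridian scale is h = 1 and the parallel scale is k = 1/cos φ = sec φ.
Areal scale = h·k = 1 × sec φ; at 48.4°, h = 1.000, k = 1.506, so h·k = 1.506.
True area = apparent / (areal scale) = 85000 / 1.506 ≈ 56400 km².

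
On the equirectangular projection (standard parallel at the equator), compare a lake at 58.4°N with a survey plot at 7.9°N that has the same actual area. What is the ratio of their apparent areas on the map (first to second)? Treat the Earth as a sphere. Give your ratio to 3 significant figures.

1.89

In the plate carrée (x = Rλ, y = Rφ), meridians are true-scale (h = 1) and parallels are stretched by k = sec φ.
Areal scale at 58.4°: h·k = 1.000 × 1.908 = 1.908.
Areal scale at 7.9°: h·k = 1.000 × 1.010 = 1.010.
Ratio = 1.908/1.010 ≈ 1.89.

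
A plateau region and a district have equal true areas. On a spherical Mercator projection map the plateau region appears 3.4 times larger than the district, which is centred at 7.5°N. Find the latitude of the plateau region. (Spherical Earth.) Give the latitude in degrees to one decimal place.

57.5°

On Mercator, (apparent₁)/(apparent₂) = sec²φ₁ / sec²φ₂ when true areas are equal.
cos²φ₂ / cos²φ₁ = 3.4  ⇒  cos φ₁ = cos 7.5° / √3.4 = 0.9914/1.844 = 0.5377.
φ₁ = arccos(0.5377) ≈ 57.5°.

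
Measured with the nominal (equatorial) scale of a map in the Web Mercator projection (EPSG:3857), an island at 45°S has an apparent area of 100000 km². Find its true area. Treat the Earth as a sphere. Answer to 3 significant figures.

50000 km²

Mercator is conformal, so the point scale is isotropic: h = k = sec φ = 1/cos φ.
Areal scale = k² = sec²φ = 1/cos²(45°) = 1/0.7071² = 2.000.
True area = apparent / (areal scale) = 100000 / 2.000 ≈ 50000 km².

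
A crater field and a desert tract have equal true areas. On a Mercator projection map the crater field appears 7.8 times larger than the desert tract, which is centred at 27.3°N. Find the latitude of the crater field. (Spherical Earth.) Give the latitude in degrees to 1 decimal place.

On Mercator, (apparent₁)/(apparent₂) = sec²φ₁ / sec²φ₂ when true areas are equal.
cos²φ₂ / cos²φ₁ = 7.8  ⇒  cos φ₁ = cos 27.3° / √7.8 = 0.8886/2.793 = 0.3182.
φ₁ = arccos(0.3182) ≈ 71.4°.

71.4°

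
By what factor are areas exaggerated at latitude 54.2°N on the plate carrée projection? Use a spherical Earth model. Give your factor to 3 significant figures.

1.71

Plate carrée maps x = Rλ, y = Rφ. The meridian scale is h = 1 and the parallel scale is k = 1/cos φ = sec φ.
Areal scale = h·k = 1 × sec φ; at 54.2°, h = 1.000, k = 1.710, so h·k = 1.710.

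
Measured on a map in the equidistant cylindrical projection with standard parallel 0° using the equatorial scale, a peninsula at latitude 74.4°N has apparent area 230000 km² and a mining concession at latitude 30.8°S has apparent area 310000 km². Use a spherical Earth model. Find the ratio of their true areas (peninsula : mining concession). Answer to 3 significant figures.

On the plate carrée, areal scale = h·k = 1 × sec φ, so true area = apparent × cos φ.
True area of peninsula: 230000 × cos(74.4°) = 230000 × 0.2689 = 61850 km².
True area of mining concession: 310000 × cos(30.8°) = 310000 × 0.8590 = 266300 km².
Ratio = 61850 / 266300 ≈ 0.232.

0.232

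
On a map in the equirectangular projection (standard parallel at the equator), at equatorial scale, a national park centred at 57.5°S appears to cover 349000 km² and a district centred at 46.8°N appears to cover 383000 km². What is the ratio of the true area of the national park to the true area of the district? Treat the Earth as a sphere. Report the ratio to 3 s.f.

On the plate carrée, areal scale = h·k = 1 × sec φ, so true area = apparent × cos φ.
True area of national park: 349000 × cos(57.5°) = 349000 × 0.5373 = 187500 km².
True area of district: 383000 × cos(46.8°) = 383000 × 0.6845 = 262200 km².
Ratio = 187500 / 262200 ≈ 0.715.

0.715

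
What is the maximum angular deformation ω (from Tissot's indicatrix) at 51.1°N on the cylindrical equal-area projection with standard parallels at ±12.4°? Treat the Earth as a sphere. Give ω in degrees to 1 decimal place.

49.0°

A cylindrical equal-area projection with standard parallel φ₀ has meridian scale h = cos φ / cos φ₀ and parallel scale k = cos φ₀ / cos φ (so areas are preserved, h·k = 1).
At 51.1°: h = 0.6430, k = 1.555; principal scales a = 1.555, b = 0.6430.
sin(ω/2) = (a − b)/(a + b) = 0.9123/2.198 = 0.4150, so ω = 2 arcsin(0.4150) ≈ 49.0°.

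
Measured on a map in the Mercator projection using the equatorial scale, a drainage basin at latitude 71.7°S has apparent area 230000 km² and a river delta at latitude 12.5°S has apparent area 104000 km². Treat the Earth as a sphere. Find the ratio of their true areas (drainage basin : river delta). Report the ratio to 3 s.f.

Since Mercator area scale is 1/cos²φ, the true area equals the apparent area multiplied by cos²φ.
True area of drainage basin: 230000 × cos²(71.7°) = 230000 × 0.09859 = 22680 km².
True area of river delta: 104000 × cos²(12.5°) = 104000 × 0.9532 = 99130 km².
Ratio = 22680 / 99130 ≈ 0.229.

0.229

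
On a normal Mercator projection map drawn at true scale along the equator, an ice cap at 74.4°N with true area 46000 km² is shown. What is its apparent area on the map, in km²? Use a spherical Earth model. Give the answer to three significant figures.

Mercator is conformal, so the point scale is isotropic: h = k = sec φ = 1/cos φ.
Areal scale = k² = sec²φ = 1/cos²(74.4°) = 1/0.2689² = 13.83.
Apparent area = 46000 × 13.83 ≈ 636000 km².

636000 km²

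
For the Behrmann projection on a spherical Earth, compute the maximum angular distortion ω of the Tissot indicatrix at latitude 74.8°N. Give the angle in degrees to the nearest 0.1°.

112.6°

The Behrmann projection is cylindrical equal-area with φ₀ = 30°. For cylindrical equal-area with standard parallel φ₀, h = cos φ / cos φ₀ and k = cos φ₀ / cos φ, so h·k = 1.
At 74.8°: h = 0.3027, k = 3.303; principal scales a = 3.303, b = 0.3027.
sin(ω/2) = (a − b)/(a + b) = 3.000/3.606 = 0.8321, so ω = 2 arcsin(0.8321) ≈ 112.6°.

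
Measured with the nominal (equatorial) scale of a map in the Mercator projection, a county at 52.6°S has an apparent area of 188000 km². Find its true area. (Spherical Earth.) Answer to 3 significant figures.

69400 km²

Mercator is conformal, so the point scale is isotropic: h = k = sec φ = 1/cos φ.
Areal scale = k² = sec²φ = 1/cos²(52.6°) = 1/0.6074² = 2.711.
True area = apparent / (areal scale) = 188000 / 2.711 ≈ 69400 km².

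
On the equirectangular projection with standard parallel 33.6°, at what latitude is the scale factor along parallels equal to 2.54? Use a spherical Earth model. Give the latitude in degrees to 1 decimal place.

70.9°

The equidistant cylindrical projection with φ₀ = 33.6° has h = 1 (meridians true) and k = cos φ₀ / cos φ along parallels.
k = cos φ₀ / cos φ = 2.54  ⇒  cos φ = cos 33.6° / 2.54 = 0.3279.
φ = arccos(0.3279) ≈ 70.9°.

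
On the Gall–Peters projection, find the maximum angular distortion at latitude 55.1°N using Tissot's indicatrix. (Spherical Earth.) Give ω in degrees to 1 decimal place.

The Gall–Peters projection is cylindrical equal-area with φ₀ = 45°. For cylindrical equal-area with standard parallel φ₀, h = cos φ / cos φ₀ and k = cos φ₀ / cos φ, so h·k = 1.
At 55.1°: h = 0.8091, k = 1.236; principal scales a = 1.236, b = 0.8091.
sin(ω/2) = (a − b)/(a + b) = 0.4267/2.045 = 0.2087, so ω = 2 arcsin(0.2087) ≈ 24.1°.

24.1°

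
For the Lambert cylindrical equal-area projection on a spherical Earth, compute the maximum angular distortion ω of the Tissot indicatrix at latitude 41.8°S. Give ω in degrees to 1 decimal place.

The Lambert cylindrical equal-area projection is the cylindrical equal-area projection with its standard parallel at the equator (φ₀ = 0). A cylindrical equal-area projection with standard parallel φ₀ has meridian scale h = cos φ / cos φ₀ and parallel scale k = cos φ₀ / cos φ (so areas are preserved, h·k = 1).
At 41.8°: h = 0.7455, k = 1.341; principal scales a = 1.341, b = 0.7455.
sin(ω/2) = (a − b)/(a + b) = 0.5959/2.087 = 0.2856, so ω = 2 arcsin(0.2856) ≈ 33.2°.

33.2°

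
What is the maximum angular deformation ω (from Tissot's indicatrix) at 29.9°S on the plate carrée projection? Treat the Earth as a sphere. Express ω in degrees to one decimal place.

8.2°

Plate carrée maps x = Rλ, y = Rφ. The meridian scale is h = 1 and the parallel scale is k = 1/cos φ = sec φ.
At 29.9°: h = 1.000, k = 1.154; principal scales a = 1.154, b = 1.000.
sin(ω/2) = (a − b)/(a + b) = 0.1535/2.154 = 0.07130, so ω = 2 arcsin(0.07130) ≈ 8.2°.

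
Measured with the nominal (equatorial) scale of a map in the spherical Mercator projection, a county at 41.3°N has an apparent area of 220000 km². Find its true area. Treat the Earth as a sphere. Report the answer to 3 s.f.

For Mercator, h = k = sec φ (a conformal cylindrical projection has a single point scale, 1/cos φ).
Areal scale = k² = sec²φ = 1/cos²(41.3°) = 1/0.7513² = 1.772.
True area = apparent / (areal scale) = 220000 / 1.772 ≈ 124000 km².

124000 km²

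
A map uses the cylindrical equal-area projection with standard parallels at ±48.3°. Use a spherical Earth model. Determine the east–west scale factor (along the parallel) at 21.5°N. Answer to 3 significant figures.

For cylindrical equal-area with standard parallel φ₀, h = cos φ / cos φ₀ and k = cos φ₀ / cos φ, so h·k = 1.
k = cos 48.3° / cos 21.5° = 0.6652/0.9304 = 0.7150.

0.715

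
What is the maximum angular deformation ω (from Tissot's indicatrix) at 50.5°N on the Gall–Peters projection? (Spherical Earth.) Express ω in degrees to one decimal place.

The Gall–Peters projection is cylindrical equal-area with φ₀ = 45°. Cylindrical equal-area (φ₀ = 45°): h = cos φ / cos 45° along meridians, k = cos 45° / cos φ along parallels; h·k = 1.
At 50.5°: h = 0.8996, k = 1.112; principal scales a = 1.112, b = 0.8996.
sin(ω/2) = (a − b)/(a + b) = 0.2121/2.011 = 0.1055, so ω = 2 arcsin(0.1055) ≈ 12.1°.

12.1°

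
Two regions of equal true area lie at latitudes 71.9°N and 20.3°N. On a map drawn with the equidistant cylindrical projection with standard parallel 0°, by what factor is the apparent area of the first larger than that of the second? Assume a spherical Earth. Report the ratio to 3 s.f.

Plate carrée maps x = Rλ, y = Rφ. The meridian scale is h = 1 and the parallel scale is k = 1/cos φ = sec φ.
Areal scale at 71.9°: h·k = 1.000 × 3.219 = 3.219.
Areal scale at 20.3°: h·k = 1.000 × 1.066 = 1.066.
Ratio = 3.219/1.066 ≈ 3.02.

3.02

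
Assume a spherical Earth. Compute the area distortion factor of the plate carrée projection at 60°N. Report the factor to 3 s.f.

Plate carrée maps x = Rλ, y = Rφ. The meridian scale is h = 1 and the parallel scale is k = 1/cos φ = sec φ.
Areal scale = h·k = 1 × sec φ; at 60°, h = 1.000, k = 2.000, so h·k = 2.000.

2.00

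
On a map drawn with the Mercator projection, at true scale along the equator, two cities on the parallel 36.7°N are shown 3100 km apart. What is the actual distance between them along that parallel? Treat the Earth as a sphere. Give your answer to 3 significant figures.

2490 km

For Mercator, h = k = sec φ (a conformal cylindrical projection has a single point scale, 1/cos φ).
Along the parallel at 36.7°, map distances are exaggerated by k = sec 36.7° = 1.247.
True distance = 3100 / 1.247 = 3100 × cos 36.7° ≈ 2490 km.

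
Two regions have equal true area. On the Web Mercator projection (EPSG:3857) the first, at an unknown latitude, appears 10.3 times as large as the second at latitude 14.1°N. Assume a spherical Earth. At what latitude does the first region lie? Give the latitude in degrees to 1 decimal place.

72.4°

On Mercator, (apparent₁)/(apparent₂) = sec²φ₁ / sec²φ₂ when true areas are equal.
cos²φ₂ / cos²φ₁ = 10.3  ⇒  cos φ₁ = cos 14.1° / √10.3 = 0.9699/3.209 = 0.3022.
φ₁ = arccos(0.3022) ≈ 72.4°.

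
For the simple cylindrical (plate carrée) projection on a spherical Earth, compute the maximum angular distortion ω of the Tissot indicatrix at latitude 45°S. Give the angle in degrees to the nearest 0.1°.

19.8°

Plate carrée maps x = Rλ, y = Rφ. The meridian scale is h = 1 and the parallel scale is k = 1/cos φ = sec φ.
At 45°: h = 1.000, k = 1.414; principal scales a = 1.414, b = 1.000.
sin(ω/2) = (a − b)/(a + b) = 0.4142/2.414 = 0.1716, so ω = 2 arcsin(0.1716) ≈ 19.8°.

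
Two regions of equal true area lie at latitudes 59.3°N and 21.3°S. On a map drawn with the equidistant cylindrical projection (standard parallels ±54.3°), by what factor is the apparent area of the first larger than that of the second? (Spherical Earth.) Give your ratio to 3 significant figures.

1.82

In the equirectangular projection with standard parallel φ₀ = 54.3° (x = Rλ cos φ₀, y = Rφ), meridians are true-scale (h = 1) and the parallel scale is k = cos φ₀ / cos φ.
Areal scale at 59.3°: h·k = 1.000 × 1.143 = 1.143.
Areal scale at 21.3°: h·k = 1.000 × 0.6263 = 0.6263.
Ratio = 1.143/0.6263 ≈ 1.82.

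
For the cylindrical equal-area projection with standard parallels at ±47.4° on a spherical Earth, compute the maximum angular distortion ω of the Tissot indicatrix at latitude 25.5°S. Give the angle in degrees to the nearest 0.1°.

32.5°

For cylindrical equal-area with standard parallel φ₀, h = cos φ / cos φ₀ and k = cos φ₀ / cos φ, so h·k = 1.
At 25.5°: h = 1.333, k = 0.7499; principal scales a = 1.333, b = 0.7499.
sin(ω/2) = (a − b)/(a + b) = 0.5835/2.083 = 0.2801, so ω = 2 arcsin(0.2801) ≈ 32.5°.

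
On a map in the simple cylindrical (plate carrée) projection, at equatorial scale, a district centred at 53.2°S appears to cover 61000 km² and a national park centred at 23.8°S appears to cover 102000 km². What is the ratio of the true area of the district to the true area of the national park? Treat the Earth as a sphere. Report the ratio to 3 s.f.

0.392

Plate carrée has h = 1 and k = sec φ, giving areal scale sec φ; true area = (apparent area) · cos φ.
True area of district: 61000 × cos(53.2°) = 61000 × 0.5990 = 36540 km².
True area of national park: 102000 × cos(23.8°) = 102000 × 0.9150 = 93330 km².
Ratio = 36540 / 93330 ≈ 0.392.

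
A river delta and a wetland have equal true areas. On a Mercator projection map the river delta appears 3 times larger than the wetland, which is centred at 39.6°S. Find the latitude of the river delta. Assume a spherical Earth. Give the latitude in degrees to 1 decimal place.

63.6°

On Mercator, (apparent₁)/(apparent₂) = sec²φ₁ / sec²φ₂ when true areas are equal.
cos²φ₂ / cos²φ₁ = 3  ⇒  cos φ₁ = cos 39.6° / √3 = 0.7705/1.732 = 0.4449.
φ₁ = arccos(0.4449) ≈ 63.6°.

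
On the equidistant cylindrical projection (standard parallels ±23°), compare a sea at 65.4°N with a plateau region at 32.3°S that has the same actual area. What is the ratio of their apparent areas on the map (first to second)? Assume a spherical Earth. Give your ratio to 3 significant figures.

2.03

The equidistant cylindrical projection with φ₀ = 23° has h = 1 (meridians true) and k = cos φ₀ / cos φ along parallels.
Areal scale at 65.4°: h·k = 1.000 × 2.211 = 2.211.
Areal scale at 32.3°: h·k = 1.000 × 1.089 = 1.089.
Ratio = 2.211/1.089 ≈ 2.03.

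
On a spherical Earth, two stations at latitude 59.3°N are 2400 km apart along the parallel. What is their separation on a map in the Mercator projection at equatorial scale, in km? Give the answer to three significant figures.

For Mercator, h = k = sec φ (a conformal cylindrical projection has a single point scale, 1/cos φ).
Along the parallel, k = sec 59.3° = 1/0.5105 = 1.959.
Map distance = 2400 × 1.959 ≈ 4700 km.

4700 km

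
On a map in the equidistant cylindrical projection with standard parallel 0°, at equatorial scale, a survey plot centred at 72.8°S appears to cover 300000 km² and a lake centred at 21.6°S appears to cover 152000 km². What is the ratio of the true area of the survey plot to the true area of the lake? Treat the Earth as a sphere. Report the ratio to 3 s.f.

On the plate carrée, areal scale = h·k = 1 × sec φ, so true area = apparent × cos φ.
True area of survey plot: 300000 × cos(72.8°) = 300000 × 0.2957 = 88710 km².
True area of lake: 152000 × cos(21.6°) = 152000 × 0.9298 = 141300 km².
Ratio = 88710 / 141300 ≈ 0.628.

0.628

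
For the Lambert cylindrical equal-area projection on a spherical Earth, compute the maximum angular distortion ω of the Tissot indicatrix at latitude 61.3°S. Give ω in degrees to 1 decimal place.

77.4°

The Lambert cylindrical equal-area projection is the cylindrical equal-area projection with its standard parallel at the equator (φ₀ = 0). Cylindrical equal-area (φ₀ = 0°): h = cos φ / cos 0° along meridians, k = cos 0° / cos φ along parallels; h·k = 1.
At 61.3°: h = 0.4802, k = 2.082; principal scales a = 2.082, b = 0.4802.
sin(ω/2) = (a − b)/(a + b) = 1.602/2.563 = 0.6252, so ω = 2 arcsin(0.6252) ≈ 77.4°.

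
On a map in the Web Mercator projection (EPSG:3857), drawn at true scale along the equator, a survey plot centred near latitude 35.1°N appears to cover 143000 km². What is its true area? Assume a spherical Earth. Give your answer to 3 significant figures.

95700 km²

The Mercator projection is conformal; its linear scale factor is the same in every direction and equals sec φ = 1/cos φ.
Areal scale = k² = sec²φ = 1/cos²(35.1°) = 1/0.8181² = 1.494.
True area = apparent / (areal scale) = 143000 / 1.494 ≈ 95700 km².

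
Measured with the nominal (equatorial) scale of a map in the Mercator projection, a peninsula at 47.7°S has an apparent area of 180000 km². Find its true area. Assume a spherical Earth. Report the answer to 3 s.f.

81500 km²

Mercator is conformal, so the point scale is isotropic: h = k = sec φ = 1/cos φ.
Areal scale = k² = sec²φ = 1/cos²(47.7°) = 1/0.6730² = 2.208.
True area = apparent / (areal scale) = 180000 / 2.208 ≈ 81500 km².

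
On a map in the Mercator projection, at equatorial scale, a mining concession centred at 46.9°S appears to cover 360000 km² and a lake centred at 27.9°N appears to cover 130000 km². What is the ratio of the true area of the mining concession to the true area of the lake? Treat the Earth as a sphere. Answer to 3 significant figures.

On Mercator the areal scale is sec²φ, so true area = apparent × cos²φ.
True area of mining concession: 360000 × cos²(46.9°) = 360000 × 0.4669 = 168100 km².
True area of lake: 130000 × cos²(27.9°) = 130000 × 0.7810 = 101500 km².
Ratio = 168100 / 101500 ≈ 1.66.

1.66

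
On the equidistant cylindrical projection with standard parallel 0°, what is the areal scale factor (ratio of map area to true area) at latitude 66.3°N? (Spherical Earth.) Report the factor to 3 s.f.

In the plate carrée (x = Rλ, y = Rφ), meridians are true-scale (h = 1) and parallels are stretched by k = sec φ.
Areal scale = h·k = 1 × sec φ; at 66.3°, h = 1.000, k = 2.488, so h·k = 2.488.

2.49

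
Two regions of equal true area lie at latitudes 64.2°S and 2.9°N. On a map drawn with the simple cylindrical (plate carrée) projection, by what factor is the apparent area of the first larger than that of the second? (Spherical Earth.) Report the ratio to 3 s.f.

2.29

For the equirectangular projection with φ₀ = 0 (plate carrée), h = 1 along meridians and k = sec φ along parallels.
Areal scale at 64.2°: h·k = 1.000 × 2.298 = 2.298.
Areal scale at 2.9°: h·k = 1.000 × 1.001 = 1.001.
Ratio = 2.298/1.001 ≈ 2.29.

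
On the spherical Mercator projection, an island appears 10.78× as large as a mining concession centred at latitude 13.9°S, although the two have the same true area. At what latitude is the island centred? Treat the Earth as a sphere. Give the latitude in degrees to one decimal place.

72.8°

Mercator areal scale is sec²φ, so apparent-area ratio = sec²φ₁ / sec²φ₂ = cos²φ₂ / cos²φ₁.
cos²φ₂ / cos²φ₁ = 10.78  ⇒  cos φ₁ = cos 13.9° / √10.78 = 0.9707/3.283 = 0.2957.
φ₁ = arccos(0.2957) ≈ 72.8°.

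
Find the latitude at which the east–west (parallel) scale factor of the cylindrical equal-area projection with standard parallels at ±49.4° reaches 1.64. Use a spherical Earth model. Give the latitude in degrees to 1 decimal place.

66.6°

Cylindrical equal-area (φ₀ = 49.4°): h = cos φ / cos 49.4° along meridians, k = cos 49.4° / cos φ along parallels; h·k = 1.
k = cos φ₀ / cos φ = 1.64  ⇒  cos φ = cos 49.4° / 1.64 = 0.3968.
φ = arccos(0.3968) ≈ 66.6°.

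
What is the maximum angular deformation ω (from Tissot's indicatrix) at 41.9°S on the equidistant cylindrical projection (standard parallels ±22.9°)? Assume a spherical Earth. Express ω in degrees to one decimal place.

The equidistant cylindrical projection with φ₀ = 22.9° has h = 1 (meridians true) and k = cos φ₀ / cos φ along parallels.
At 41.9°: h = 1.000, k = 1.238; principal scales a = 1.238, b = 1.000.
sin(ω/2) = (a − b)/(a + b) = 0.2376/2.238 = 0.1062, so ω = 2 arcsin(0.1062) ≈ 12.2°.

12.2°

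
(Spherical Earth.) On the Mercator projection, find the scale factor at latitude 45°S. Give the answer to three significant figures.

1.41

The Mercator projection is conformal; its linear scale factor is the same in every direction and equals sec φ = 1/cos φ.
k = 1/cos 45° = 1/0.7071 = 1.414.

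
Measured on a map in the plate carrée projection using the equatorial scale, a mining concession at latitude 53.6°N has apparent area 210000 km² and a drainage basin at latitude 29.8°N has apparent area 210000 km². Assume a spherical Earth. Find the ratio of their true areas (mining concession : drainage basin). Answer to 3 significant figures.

0.684

On the plate carrée, areal scale = h·k = 1 × sec φ, so true area = apparent × cos φ.
True area of mining concession: 210000 × cos(53.6°) = 210000 × 0.5934 = 124600 km².
True area of drainage basin: 210000 × cos(29.8°) = 210000 × 0.8678 = 182200 km².
Ratio = 124600 / 182200 ≈ 0.684.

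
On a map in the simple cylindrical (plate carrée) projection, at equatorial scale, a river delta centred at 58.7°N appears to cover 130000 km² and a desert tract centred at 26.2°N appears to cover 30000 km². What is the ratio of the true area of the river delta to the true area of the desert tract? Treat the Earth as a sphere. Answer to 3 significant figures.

2.51

Plate carrée has h = 1 and k = sec φ, giving areal scale sec φ; true area = (apparent area) · cos φ.
True area of river delta: 130000 × cos(58.7°) = 130000 × 0.5195 = 67540 km².
True area of desert tract: 30000 × cos(26.2°) = 30000 × 0.8973 = 26920 km².
Ratio = 67540 / 26920 ≈ 2.51.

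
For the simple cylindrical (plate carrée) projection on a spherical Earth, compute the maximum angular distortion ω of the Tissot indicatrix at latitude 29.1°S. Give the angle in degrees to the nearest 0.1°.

In the plate carrée (x = Rλ, y = Rφ), meridians are true-scale (h = 1) and parallels are stretched by k = sec φ.
At 29.1°: h = 1.000, k = 1.144; principal scales a = 1.144, b = 1.000.
sin(ω/2) = (a − b)/(a + b) = 0.1445/2.144 = 0.06737, so ω = 2 arcsin(0.06737) ≈ 7.7°.

7.7°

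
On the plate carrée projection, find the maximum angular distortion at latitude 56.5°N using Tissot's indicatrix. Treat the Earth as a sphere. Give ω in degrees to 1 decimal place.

33.6°

Plate carrée maps x = Rλ, y = Rφ. The meridian scale is h = 1 and the parallel scale is k = 1/cos φ = sec φ.
At 56.5°: h = 1.000, k = 1.812; principal scales a = 1.812, b = 1.000.
sin(ω/2) = (a − b)/(a + b) = 0.8118/2.812 = 0.2887, so ω = 2 arcsin(0.2887) ≈ 33.6°.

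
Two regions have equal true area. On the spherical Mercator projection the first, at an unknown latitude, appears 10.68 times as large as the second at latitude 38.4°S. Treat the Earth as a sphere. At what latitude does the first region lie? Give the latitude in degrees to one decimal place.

On Mercator, (apparent₁)/(apparent₂) = sec²φ₁ / sec²φ₂ when true areas are equal.
cos²φ₂ / cos²φ₁ = 10.68  ⇒  cos φ₁ = cos 38.4° / √10.68 = 0.7837/3.268 = 0.2398.
φ₁ = arccos(0.2398) ≈ 76.1°.

76.1°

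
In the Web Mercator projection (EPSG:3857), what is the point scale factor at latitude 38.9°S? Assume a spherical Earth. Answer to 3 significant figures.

The Mercator projection is conformal; its linear scale factor is the same in every direction and equals sec φ = 1/cos φ.
k = 1/cos 38.9° = 1/0.7782 = 1.285.

1.28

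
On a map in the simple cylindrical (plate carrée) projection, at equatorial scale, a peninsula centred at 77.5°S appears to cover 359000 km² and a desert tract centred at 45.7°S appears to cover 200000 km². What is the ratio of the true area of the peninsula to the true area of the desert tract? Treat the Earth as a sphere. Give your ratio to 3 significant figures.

On the plate carrée, areal scale = h·k = 1 × sec φ, so true area = apparent × cos φ.
True area of peninsula: 359000 × cos(77.5°) = 359000 × 0.2164 = 77700 km².
True area of desert tract: 200000 × cos(45.7°) = 200000 × 0.6984 = 139700 km².
Ratio = 77700 / 139700 ≈ 0.556.

0.556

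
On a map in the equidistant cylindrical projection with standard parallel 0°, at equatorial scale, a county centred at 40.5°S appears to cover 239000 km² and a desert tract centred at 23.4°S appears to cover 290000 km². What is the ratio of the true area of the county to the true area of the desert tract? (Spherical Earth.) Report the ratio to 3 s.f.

Plate carrée has h = 1 and k = sec φ, giving areal scale sec φ; true area = (apparent area) · cos φ.
True area of county: 239000 × cos(40.5°) = 239000 × 0.7604 = 181700 km².
True area of desert tract: 290000 × cos(23.4°) = 290000 × 0.9178 = 266100 km².
Ratio = 181700 / 266100 ≈ 0.683.

0.683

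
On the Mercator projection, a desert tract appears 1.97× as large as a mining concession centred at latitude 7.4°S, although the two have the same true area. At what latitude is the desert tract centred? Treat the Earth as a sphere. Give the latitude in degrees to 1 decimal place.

For equal true areas on Mercator, apparent areas scale as sec²φ, so the ratio is cos²φ₂ / cos²φ₁.
cos²φ₂ / cos²φ₁ = 1.97  ⇒  cos φ₁ = cos 7.4° / √1.97 = 0.9917/1.404 = 0.7065.
φ₁ = arccos(0.7065) ≈ 45.0°.

45.0°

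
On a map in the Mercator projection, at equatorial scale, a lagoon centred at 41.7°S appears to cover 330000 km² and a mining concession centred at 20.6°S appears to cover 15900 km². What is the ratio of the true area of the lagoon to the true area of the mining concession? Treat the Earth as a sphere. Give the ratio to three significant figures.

Since Mercator area scale is 1/cos²φ, the true area equals the apparent area multiplied by cos²φ.
True area of lagoon: 330000 × cos²(41.7°) = 330000 × 0.5575 = 184000 km².
True area of mining concession: 15900 × cos²(20.6°) = 15900 × 0.8762 = 13930 km².
Ratio = 184000 / 13930 ≈ 13.2.

13.2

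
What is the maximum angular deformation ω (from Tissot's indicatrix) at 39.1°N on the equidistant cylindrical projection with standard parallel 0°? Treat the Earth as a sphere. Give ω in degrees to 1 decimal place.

14.5°

Plate carrée maps x = Rλ, y = Rφ. The meridian scale is h = 1 and the parallel scale is k = 1/cos φ = sec φ.
At 39.1°: h = 1.000, k = 1.289; principal scales a = 1.289, b = 1.000.
sin(ω/2) = (a − b)/(a + b) = 0.2886/2.289 = 0.1261, so ω = 2 arcsin(0.1261) ≈ 14.5°.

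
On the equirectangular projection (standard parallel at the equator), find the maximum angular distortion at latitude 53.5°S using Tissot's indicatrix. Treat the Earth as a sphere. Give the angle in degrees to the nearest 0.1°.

29.4°

For the equirectangular projection with φ₀ = 0 (plate carrée), h = 1 along meridians and k = sec φ along parallels.
At 53.5°: h = 1.000, k = 1.681; principal scales a = 1.681, b = 1.000.
sin(ω/2) = (a − b)/(a + b) = 0.6812/2.681 = 0.2541, so ω = 2 arcsin(0.2541) ≈ 29.4°.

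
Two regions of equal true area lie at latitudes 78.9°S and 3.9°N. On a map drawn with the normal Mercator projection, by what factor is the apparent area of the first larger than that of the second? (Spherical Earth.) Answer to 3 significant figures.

On Mercator, area is exaggerated by sec²φ = 1/cos²φ.
At 78.9°: sec²(78.9°) = 1/0.1925² = 26.98.
At 3.9°: sec²(3.9°) = 1/0.9977² = 1.005.
Ratio = 26.98/1.005 = cos²(3.9°)/cos²(78.9°) ≈ 26.9.

26.9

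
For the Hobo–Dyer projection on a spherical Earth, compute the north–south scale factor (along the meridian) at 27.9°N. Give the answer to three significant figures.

1.11

Hobo–Dyer is a cylindrical equal-area projection with standard parallels at ±37.5°. A cylindrical equal-area projection with standard parallel φ₀ has meridian scale h = cos φ / cos φ₀ and parallel scale k = cos φ₀ / cos φ (so areas are preserved, h·k = 1).
h = cos 27.9° / cos 37.5° = 0.8838/0.7934 = 1.114.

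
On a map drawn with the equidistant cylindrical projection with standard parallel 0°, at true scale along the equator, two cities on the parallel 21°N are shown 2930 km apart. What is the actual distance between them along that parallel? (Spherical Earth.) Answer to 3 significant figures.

Plate carrée maps x = Rλ, y = Rφ. The meridian scale is h = 1 and the parallel scale is k = 1/cos φ = sec φ.
Along the parallel at 21°, map distances are exaggerated by k = sec 21° = 1.071.
True distance = 2930 / 1.071 = 2930 × cos 21° ≈ 2740 km.

2740 km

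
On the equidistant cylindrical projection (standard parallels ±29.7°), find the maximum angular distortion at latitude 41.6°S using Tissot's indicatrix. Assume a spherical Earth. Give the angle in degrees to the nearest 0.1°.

With standard parallel φ₀ = 29.7°, the equirectangular projection gives x = Rλ cos φ₀, y = Rφ, so h = 1 and k = cos 29.7° / cos φ.
At 41.6°: h = 1.000, k = 1.162; principal scales a = 1.162, b = 1.000.
sin(ω/2) = (a − b)/(a + b) = 0.1616/2.162 = 0.07475, so ω = 2 arcsin(0.07475) ≈ 8.6°.

8.6°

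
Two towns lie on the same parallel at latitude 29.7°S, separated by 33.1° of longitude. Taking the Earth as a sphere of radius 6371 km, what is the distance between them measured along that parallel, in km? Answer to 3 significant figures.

3200 km

Arc length along a parallel = R cos φ · Δλ (with Δλ in radians).
= 6371 × cos 29.7° × (33.1° × π/180) = 6371 × 0.8686 × 0.5777 ≈ 3200 km.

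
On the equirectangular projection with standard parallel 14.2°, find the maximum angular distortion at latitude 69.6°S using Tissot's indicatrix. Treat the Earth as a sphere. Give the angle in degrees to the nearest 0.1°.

The equidistant cylindrical projection with φ₀ = 14.2° has h = 1 (meridians true) and k = cos φ₀ / cos φ along parallels.
At 69.6°: h = 1.000, k = 2.781; principal scales a = 2.781, b = 1.000.
sin(ω/2) = (a − b)/(a + b) = 1.781/3.781 = 0.4711, so ω = 2 arcsin(0.4711) ≈ 56.2°.

56.2°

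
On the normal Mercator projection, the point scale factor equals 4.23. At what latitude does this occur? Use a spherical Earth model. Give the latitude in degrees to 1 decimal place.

76.3°

Mercator scale is k = sec φ = 1/cos φ.
1/cos φ = 4.23  ⇒  cos φ = 0.2364  ⇒  φ = arccos(0.2364) ≈ 76.3°.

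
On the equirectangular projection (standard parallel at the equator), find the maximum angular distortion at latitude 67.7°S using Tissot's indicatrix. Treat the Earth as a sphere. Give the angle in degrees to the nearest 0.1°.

Plate carrée maps x = Rλ, y = Rφ. The meridian scale is h = 1 and the parallel scale is k = 1/cos φ = sec φ.
At 67.7°: h = 1.000, k = 2.635; principal scales a = 2.635, b = 1.000.
sin(ω/2) = (a − b)/(a + b) = 1.635/3.635 = 0.4498, so ω = 2 arcsin(0.4498) ≈ 53.5°.

53.5°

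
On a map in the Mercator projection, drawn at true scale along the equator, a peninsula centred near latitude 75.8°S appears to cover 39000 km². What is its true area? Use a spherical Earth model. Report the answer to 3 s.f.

Mercator is conformal, so the point scale is isotropic: h = k = sec φ = 1/cos φ.
Areal scale = k² = sec²φ = 1/cos²(75.8°) = 1/0.2453² = 16.62.
True area = apparent / (areal scale) = 39000 / 16.62 ≈ 2350 km².

2350 km²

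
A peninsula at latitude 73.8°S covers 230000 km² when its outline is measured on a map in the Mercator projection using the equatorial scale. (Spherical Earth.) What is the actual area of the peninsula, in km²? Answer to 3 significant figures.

17900 km²

The Mercator projection is conformal; its linear scale factor is the same in every direction and equals sec φ = 1/cos φ.
Areal scale = k² = sec²φ = 1/cos²(73.8°) = 1/0.2790² = 12.85.
True area = apparent / (areal scale) = 230000 / 12.85 ≈ 17900 km².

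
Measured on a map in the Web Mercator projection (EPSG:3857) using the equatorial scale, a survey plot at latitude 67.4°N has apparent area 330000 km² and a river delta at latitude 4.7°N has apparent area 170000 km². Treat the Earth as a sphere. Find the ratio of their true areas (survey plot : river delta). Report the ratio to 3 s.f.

Since Mercator area scale is 1/cos²φ, the true area equals the apparent area multiplied by cos²φ.
True area of survey plot: 330000 × cos²(67.4°) = 330000 × 0.1477 = 48740 km².
True area of river delta: 170000 × cos²(4.7°) = 170000 × 0.9933 = 168900 km².
Ratio = 48740 / 168900 ≈ 0.289.

0.289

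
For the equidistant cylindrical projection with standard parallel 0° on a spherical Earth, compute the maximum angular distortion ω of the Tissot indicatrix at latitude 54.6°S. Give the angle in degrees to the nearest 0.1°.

30.9°

For the equirectangular projection with φ₀ = 0 (plate carrée), h = 1 along meridians and k = sec φ along parallels.
At 54.6°: h = 1.000, k = 1.726; principal scales a = 1.726, b = 1.000.
sin(ω/2) = (a − b)/(a + b) = 0.7263/2.726 = 0.2664, so ω = 2 arcsin(0.2664) ≈ 30.9°.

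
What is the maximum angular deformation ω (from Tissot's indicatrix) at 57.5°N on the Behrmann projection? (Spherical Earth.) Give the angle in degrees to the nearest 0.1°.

52.7°

The Behrmann projection is cylindrical equal-area with φ₀ = 30°. Cylindrical equal-area (φ₀ = 30°): h = cos φ / cos 30° along meridians, k = cos 30° / cos φ along parallels; h·k = 1.
At 57.5°: h = 0.6204, k = 1.612; principal scales a = 1.612, b = 0.6204.
sin(ω/2) = (a − b)/(a + b) = 0.9914/2.232 = 0.4441, so ω = 2 arcsin(0.4441) ≈ 52.7°.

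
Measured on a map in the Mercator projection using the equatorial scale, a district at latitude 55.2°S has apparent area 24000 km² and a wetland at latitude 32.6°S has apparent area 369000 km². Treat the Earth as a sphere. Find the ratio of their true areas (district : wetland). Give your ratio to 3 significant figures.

0.0298

On Mercator the areal scale is sec²φ, so true area = apparent × cos²φ.
True area of district: 24000 × cos²(55.2°) = 24000 × 0.3257 = 7817 km².
True area of wetland: 369000 × cos²(32.6°) = 369000 × 0.7097 = 261900 km².
Ratio = 7817 / 261900 ≈ 0.0298.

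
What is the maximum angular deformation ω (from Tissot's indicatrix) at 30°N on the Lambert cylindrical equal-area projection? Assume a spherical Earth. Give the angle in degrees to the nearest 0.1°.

16.4°

The Lambert cylindrical equal-area projection is the cylindrical equal-area projection with its standard parallel at the equator (φ₀ = 0). For cylindrical equal-area with standard parallel φ₀, h = cos φ / cos φ₀ and k = cos φ₀ / cos φ, so h·k = 1.
At 30°: h = 0.8660, k = 1.155; principal scales a = 1.155, b = 0.8660.
sin(ω/2) = (a − b)/(a + b) = 0.2887/2.021 = 0.1429, so ω = 2 arcsin(0.1429) ≈ 16.4°.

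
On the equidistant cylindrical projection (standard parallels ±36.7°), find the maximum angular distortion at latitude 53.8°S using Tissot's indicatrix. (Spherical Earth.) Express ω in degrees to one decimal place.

In the equirectangular projection with standard parallel φ₀ = 36.7° (x = Rλ cos φ₀, y = Rφ), meridians are true-scale (h = 1) and the parallel scale is k = cos φ₀ / cos φ.
At 53.8°: h = 1.000, k = 1.358; principal scales a = 1.358, b = 1.000.
sin(ω/2) = (a − b)/(a + b) = 0.3575/2.358 = 0.1517, so ω = 2 arcsin(0.1517) ≈ 17.4°.

17.4°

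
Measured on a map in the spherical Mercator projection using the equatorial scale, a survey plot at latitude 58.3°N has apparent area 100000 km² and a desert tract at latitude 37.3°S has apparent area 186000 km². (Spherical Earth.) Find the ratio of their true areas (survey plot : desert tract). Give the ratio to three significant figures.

0.235

On Mercator the areal scale is sec²φ, so true area = apparent × cos²φ.
True area of survey plot: 100000 × cos²(58.3°) = 100000 × 0.2761 = 27610 km².
True area of desert tract: 186000 × cos²(37.3°) = 186000 × 0.6328 = 117700 km².
Ratio = 27610 / 117700 ≈ 0.235.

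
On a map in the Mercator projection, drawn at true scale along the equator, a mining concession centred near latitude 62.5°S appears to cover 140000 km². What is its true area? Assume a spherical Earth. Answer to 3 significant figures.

29800 km²

For Mercator, h = k = sec φ (a conformal cylindrical projection has a single point scale, 1/cos φ).
Areal scale = k² = sec²φ = 1/cos²(62.5°) = 1/0.4617² = 4.690.
True area = apparent / (areal scale) = 140000 / 4.690 ≈ 29800 km².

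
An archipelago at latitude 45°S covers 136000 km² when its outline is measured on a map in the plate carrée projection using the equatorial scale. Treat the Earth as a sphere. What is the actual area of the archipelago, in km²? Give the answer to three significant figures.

96200 km²

For the equirectangular projection with φ₀ = 0 (plate carrée), h = 1 along meridians and k = sec φ along parallels.
Areal scale = h·k = 1 × sec φ; at 45°, h = 1.000, k = 1.414, so h·k = 1.414.
True area = apparent / (areal scale) = 136000 / 1.414 ≈ 96200 km².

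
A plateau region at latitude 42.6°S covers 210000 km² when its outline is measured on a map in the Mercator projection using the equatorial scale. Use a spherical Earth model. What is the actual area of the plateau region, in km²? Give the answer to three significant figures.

Mercator is conformal, so the point scale is isotropic: h = k = sec φ = 1/cos φ.
Areal scale = k² = sec²φ = 1/cos²(42.6°) = 1/0.7361² = 1.846.
True area = apparent / (areal scale) = 210000 / 1.846 ≈ 114000 km².

114000 km²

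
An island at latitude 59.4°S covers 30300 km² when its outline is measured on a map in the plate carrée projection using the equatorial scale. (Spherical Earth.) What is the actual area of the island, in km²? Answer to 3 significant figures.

Plate carrée maps x = Rλ, y = Rφ. The meridian scale is h = 1 and the parallel scale is k = 1/cos φ = sec φ.
Areal scale = h·k = 1 × sec φ; at 59.4°, h = 1.000, k = 1.964, so h·k = 1.964.
True area = apparent / (areal scale) = 30300 / 1.964 ≈ 15400 km².

15400 km²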